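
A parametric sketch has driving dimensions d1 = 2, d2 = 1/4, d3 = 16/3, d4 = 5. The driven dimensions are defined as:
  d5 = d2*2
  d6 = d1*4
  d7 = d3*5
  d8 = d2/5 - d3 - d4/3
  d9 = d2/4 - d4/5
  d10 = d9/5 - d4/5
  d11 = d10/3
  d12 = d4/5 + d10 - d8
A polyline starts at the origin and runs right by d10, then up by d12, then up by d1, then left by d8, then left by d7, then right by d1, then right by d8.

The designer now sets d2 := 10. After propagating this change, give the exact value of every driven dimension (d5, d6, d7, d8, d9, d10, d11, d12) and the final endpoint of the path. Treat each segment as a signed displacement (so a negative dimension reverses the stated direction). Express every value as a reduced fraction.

Apply edit: d2 := 10
  d5 = d2*2 = 20
  d6 = d1*4 = 8
  d7 = d3*5 = 80/3
  d8 = d2/5 - d3 - d4/3 = -5
  d9 = d2/4 - d4/5 = 3/2
  d10 = d9/5 - d4/5 = -7/10
  d11 = d10/3 = -7/30
  d12 = d4/5 + d10 - d8 = 53/10
Walk from origin (0, 0):
  seg 1: right by d10 = -7/10 → (-7/10, 0)
  seg 2: up by d12 = 53/10 → (-7/10, 53/10)
  seg 3: up by d1 = 2 → (-7/10, 73/10)
  seg 4: left by d8 = -5 → (43/10, 73/10)
  seg 5: left by d7 = 80/3 → (-671/30, 73/10)
  seg 6: right by d1 = 2 → (-611/30, 73/10)
  seg 7: right by d8 = -5 → (-761/30, 73/10)

d5 = 20
d6 = 8
d7 = 80/3
d8 = -5
d9 = 3/2
d10 = -7/10
d11 = -7/30
d12 = 53/10
endpoint = (-761/30, 73/10)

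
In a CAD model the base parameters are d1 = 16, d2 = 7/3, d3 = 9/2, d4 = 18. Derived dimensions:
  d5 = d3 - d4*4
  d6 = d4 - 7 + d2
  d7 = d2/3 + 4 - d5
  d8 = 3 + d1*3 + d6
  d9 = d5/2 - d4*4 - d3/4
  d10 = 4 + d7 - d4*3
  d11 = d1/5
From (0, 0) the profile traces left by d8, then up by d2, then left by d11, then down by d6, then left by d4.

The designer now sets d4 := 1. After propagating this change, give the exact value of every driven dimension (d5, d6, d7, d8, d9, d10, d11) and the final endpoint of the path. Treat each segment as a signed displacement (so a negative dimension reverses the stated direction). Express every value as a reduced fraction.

Apply edit: d4 := 1
  d5 = d3 - d4*4 = 1/2
  d6 = d4 - 7 + d2 = -11/3
  d7 = d2/3 + 4 - d5 = 77/18
  d8 = 3 + d1*3 + d6 = 142/3
  d9 = d5/2 - d4*4 - d3/4 = -39/8
  d10 = 4 + d7 - d4*3 = 95/18
  d11 = d1/5 = 16/5
Walk from origin (0, 0):
  seg 1: left by d8 = 142/3 → (-142/3, 0)
  seg 2: up by d2 = 7/3 → (-142/3, 7/3)
  seg 3: left by d11 = 16/5 → (-758/15, 7/3)
  seg 4: down by d6 = -11/3 → (-758/15, 6)
  seg 5: left by d4 = 1 → (-773/15, 6)

d5 = 1/2
d6 = -11/3
d7 = 77/18
d8 = 142/3
d9 = -39/8
d10 = 95/18
d11 = 16/5
endpoint = (-773/15, 6)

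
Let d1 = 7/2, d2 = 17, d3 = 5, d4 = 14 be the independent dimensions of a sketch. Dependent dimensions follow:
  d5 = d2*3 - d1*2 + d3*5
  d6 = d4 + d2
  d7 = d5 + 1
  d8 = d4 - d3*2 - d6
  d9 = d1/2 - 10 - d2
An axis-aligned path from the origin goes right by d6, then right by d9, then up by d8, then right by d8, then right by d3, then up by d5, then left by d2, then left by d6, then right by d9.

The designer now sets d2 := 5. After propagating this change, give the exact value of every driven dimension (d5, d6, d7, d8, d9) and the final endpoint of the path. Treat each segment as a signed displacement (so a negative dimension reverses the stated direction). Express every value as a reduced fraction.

d5 = 33
d6 = 19
d7 = 34
d8 = -15
d9 = -53/4
endpoint = (-83/2, 18)

Apply edit: d2 := 5
  d5 = d2*3 - d1*2 + d3*5 = 33
  d6 = d4 + d2 = 19
  d7 = d5 + 1 = 34
  d8 = d4 - d3*2 - d6 = -15
  d9 = d1/2 - 10 - d2 = -53/4
Walk from origin (0, 0):
  seg 1: right by d6 = 19 → (19, 0)
  seg 2: right by d9 = -53/4 → (23/4, 0)
  seg 3: up by d8 = -15 → (23/4, -15)
  seg 4: right by d8 = -15 → (-37/4, -15)
  seg 5: right by d3 = 5 → (-17/4, -15)
  seg 6: up by d5 = 33 → (-17/4, 18)
  seg 7: left by d2 = 5 → (-37/4, 18)
  seg 8: left by d6 = 19 → (-113/4, 18)
  seg 9: right by d9 = -53/4 → (-83/2, 18)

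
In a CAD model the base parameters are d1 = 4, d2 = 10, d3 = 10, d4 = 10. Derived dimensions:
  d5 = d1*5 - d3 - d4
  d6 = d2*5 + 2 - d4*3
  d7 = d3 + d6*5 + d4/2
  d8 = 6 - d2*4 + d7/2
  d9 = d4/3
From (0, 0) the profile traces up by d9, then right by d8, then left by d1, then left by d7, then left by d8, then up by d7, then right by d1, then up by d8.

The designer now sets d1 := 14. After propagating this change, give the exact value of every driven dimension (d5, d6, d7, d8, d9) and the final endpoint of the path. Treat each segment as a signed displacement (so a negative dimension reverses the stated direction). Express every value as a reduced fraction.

d5 = 50
d6 = 22
d7 = 125
d8 = 57/2
d9 = 10/3
endpoint = (-125, 941/6)

Apply edit: d1 := 14
  d5 = d1*5 - d3 - d4 = 50
  d6 = d2*5 + 2 - d4*3 = 22
  d7 = d3 + d6*5 + d4/2 = 125
  d8 = 6 - d2*4 + d7/2 = 57/2
  d9 = d4/3 = 10/3
Walk from origin (0, 0):
  seg 1: up by d9 = 10/3 → (0, 10/3)
  seg 2: right by d8 = 57/2 → (57/2, 10/3)
  seg 3: left by d1 = 14 → (29/2, 10/3)
  seg 4: left by d7 = 125 → (-221/2, 10/3)
  seg 5: left by d8 = 57/2 → (-139, 10/3)
  seg 6: up by d7 = 125 → (-139, 385/3)
  seg 7: right by d1 = 14 → (-125, 385/3)
  seg 8: up by d8 = 57/2 → (-125, 941/6)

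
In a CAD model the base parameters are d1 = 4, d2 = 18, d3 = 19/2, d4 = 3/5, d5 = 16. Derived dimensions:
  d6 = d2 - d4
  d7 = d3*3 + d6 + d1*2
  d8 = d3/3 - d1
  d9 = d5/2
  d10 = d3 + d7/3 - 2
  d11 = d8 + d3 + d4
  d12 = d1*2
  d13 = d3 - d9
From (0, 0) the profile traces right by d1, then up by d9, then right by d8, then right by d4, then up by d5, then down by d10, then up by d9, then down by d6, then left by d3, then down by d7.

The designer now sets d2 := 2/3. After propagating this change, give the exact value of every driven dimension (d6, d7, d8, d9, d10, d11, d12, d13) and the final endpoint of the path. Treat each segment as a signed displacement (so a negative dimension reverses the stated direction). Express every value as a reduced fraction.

Apply edit: d2 := 2/3
  d6 = d2 - d4 = 1/15
  d7 = d3*3 + d6 + d1*2 = 1097/30
  d8 = d3/3 - d1 = -5/6
  d9 = d5/2 = 8
  d10 = d3 + d7/3 - 2 = 886/45
  d11 = d8 + d3 + d4 = 139/15
  d12 = d1*2 = 8
  d13 = d3 - d9 = 3/2
Walk from origin (0, 0):
  seg 1: right by d1 = 4 → (4, 0)
  seg 2: up by d9 = 8 → (4, 8)
  seg 3: right by d8 = -5/6 → (19/6, 8)
  seg 4: right by d4 = 3/5 → (113/30, 8)
  seg 5: up by d5 = 16 → (113/30, 24)
  seg 6: down by d10 = 886/45 → (113/30, 194/45)
  seg 7: up by d9 = 8 → (113/30, 554/45)
  seg 8: down by d6 = 1/15 → (113/30, 551/45)
  seg 9: left by d3 = 19/2 → (-86/15, 551/45)
  seg 10: down by d7 = 1097/30 → (-86/15, -2189/90)

d6 = 1/15
d7 = 1097/30
d8 = -5/6
d9 = 8
d10 = 886/45
d11 = 139/15
d12 = 8
d13 = 3/2
endpoint = (-86/15, -2189/90)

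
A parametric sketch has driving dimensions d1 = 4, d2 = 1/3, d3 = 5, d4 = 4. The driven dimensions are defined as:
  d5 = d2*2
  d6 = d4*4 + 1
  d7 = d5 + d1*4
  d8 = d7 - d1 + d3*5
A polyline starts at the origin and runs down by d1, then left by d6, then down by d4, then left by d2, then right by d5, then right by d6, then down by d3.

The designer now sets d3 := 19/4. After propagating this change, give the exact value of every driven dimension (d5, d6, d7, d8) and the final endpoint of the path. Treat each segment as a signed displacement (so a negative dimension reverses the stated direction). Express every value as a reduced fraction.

Apply edit: d3 := 19/4
  d5 = d2*2 = 2/3
  d6 = d4*4 + 1 = 17
  d7 = d5 + d1*4 = 50/3
  d8 = d7 - d1 + d3*5 = 437/12
Walk from origin (0, 0):
  seg 1: down by d1 = 4 → (0, -4)
  seg 2: left by d6 = 17 → (-17, -4)
  seg 3: down by d4 = 4 → (-17, -8)
  seg 4: left by d2 = 1/3 → (-52/3, -8)
  seg 5: right by d5 = 2/3 → (-50/3, -8)
  seg 6: right by d6 = 17 → (1/3, -8)
  seg 7: down by d3 = 19/4 → (1/3, -51/4)

d5 = 2/3
d6 = 17
d7 = 50/3
d8 = 437/12
endpoint = (1/3, -51/4)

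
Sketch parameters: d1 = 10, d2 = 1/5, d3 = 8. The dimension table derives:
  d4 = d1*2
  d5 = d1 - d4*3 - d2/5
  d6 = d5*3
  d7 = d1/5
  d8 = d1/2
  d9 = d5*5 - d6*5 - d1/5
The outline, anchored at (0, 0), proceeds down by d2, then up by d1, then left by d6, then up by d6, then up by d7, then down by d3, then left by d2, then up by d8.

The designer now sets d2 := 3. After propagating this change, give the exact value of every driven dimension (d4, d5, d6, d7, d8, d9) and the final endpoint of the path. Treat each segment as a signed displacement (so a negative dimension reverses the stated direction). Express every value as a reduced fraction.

Apply edit: d2 := 3
  d4 = d1*2 = 20
  d5 = d1 - d4*3 - d2/5 = -253/5
  d6 = d5*3 = -759/5
  d7 = d1/5 = 2
  d8 = d1/2 = 5
  d9 = d5*5 - d6*5 - d1/5 = 504
Walk from origin (0, 0):
  seg 1: down by d2 = 3 → (0, -3)
  seg 2: up by d1 = 10 → (0, 7)
  seg 3: left by d6 = -759/5 → (759/5, 7)
  seg 4: up by d6 = -759/5 → (759/5, -724/5)
  seg 5: up by d7 = 2 → (759/5, -714/5)
  seg 6: down by d3 = 8 → (759/5, -754/5)
  seg 7: left by d2 = 3 → (744/5, -754/5)
  seg 8: up by d8 = 5 → (744/5, -729/5)

d4 = 20
d5 = -253/5
d6 = -759/5
d7 = 2
d8 = 5
d9 = 504
endpoint = (744/5, -729/5)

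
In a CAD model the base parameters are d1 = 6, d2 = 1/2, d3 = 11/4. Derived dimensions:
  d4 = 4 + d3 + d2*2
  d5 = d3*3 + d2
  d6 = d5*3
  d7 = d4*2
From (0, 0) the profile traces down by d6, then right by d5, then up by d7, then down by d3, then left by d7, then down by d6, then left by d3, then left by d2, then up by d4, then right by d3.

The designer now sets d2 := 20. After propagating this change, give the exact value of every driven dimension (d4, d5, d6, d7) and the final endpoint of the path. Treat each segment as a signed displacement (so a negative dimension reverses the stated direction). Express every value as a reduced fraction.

d4 = 187/4
d5 = 113/4
d6 = 339/4
d7 = 187/2
endpoint = (-341/4, -32)

Apply edit: d2 := 20
  d4 = 4 + d3 + d2*2 = 187/4
  d5 = d3*3 + d2 = 113/4
  d6 = d5*3 = 339/4
  d7 = d4*2 = 187/2
Walk from origin (0, 0):
  seg 1: down by d6 = 339/4 → (0, -339/4)
  seg 2: right by d5 = 113/4 → (113/4, -339/4)
  seg 3: up by d7 = 187/2 → (113/4, 35/4)
  seg 4: down by d3 = 11/4 → (113/4, 6)
  seg 5: left by d7 = 187/2 → (-261/4, 6)
  seg 6: down by d6 = 339/4 → (-261/4, -315/4)
  seg 7: left by d3 = 11/4 → (-68, -315/4)
  seg 8: left by d2 = 20 → (-88, -315/4)
  seg 9: up by d4 = 187/4 → (-88, -32)
  seg 10: right by d3 = 11/4 → (-341/4, -32)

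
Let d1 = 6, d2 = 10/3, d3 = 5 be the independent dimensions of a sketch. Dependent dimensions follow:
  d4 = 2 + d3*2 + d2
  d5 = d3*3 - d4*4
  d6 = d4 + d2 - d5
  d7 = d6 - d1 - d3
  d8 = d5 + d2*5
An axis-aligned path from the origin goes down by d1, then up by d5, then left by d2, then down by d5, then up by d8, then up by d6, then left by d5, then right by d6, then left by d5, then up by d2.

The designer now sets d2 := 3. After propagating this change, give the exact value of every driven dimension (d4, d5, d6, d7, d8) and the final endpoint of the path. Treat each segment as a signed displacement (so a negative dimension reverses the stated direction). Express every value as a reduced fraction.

Apply edit: d2 := 3
  d4 = 2 + d3*2 + d2 = 15
  d5 = d3*3 - d4*4 = -45
  d6 = d4 + d2 - d5 = 63
  d7 = d6 - d1 - d3 = 52
  d8 = d5 + d2*5 = -30
Walk from origin (0, 0):
  seg 1: down by d1 = 6 → (0, -6)
  seg 2: up by d5 = -45 → (0, -51)
  seg 3: left by d2 = 3 → (-3, -51)
  seg 4: down by d5 = -45 → (-3, -6)
  seg 5: up by d8 = -30 → (-3, -36)
  seg 6: up by d6 = 63 → (-3, 27)
  seg 7: left by d5 = -45 → (42, 27)
  seg 8: right by d6 = 63 → (105, 27)
  seg 9: left by d5 = -45 → (150, 27)
  seg 10: up by d2 = 3 → (150, 30)

d4 = 15
d5 = -45
d6 = 63
d7 = 52
d8 = -30
endpoint = (150, 30)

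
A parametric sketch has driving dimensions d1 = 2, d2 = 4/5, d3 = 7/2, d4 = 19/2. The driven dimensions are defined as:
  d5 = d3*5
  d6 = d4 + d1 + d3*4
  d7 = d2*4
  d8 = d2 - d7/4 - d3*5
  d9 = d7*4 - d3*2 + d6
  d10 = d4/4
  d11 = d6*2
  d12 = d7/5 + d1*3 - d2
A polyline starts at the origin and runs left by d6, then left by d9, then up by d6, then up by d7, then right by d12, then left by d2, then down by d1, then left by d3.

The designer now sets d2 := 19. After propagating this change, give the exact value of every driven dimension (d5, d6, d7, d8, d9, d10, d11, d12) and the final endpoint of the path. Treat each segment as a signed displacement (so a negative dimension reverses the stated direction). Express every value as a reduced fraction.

d5 = 35/2
d6 = 51/2
d7 = 76
d8 = -35/2
d9 = 645/2
d10 = 19/8
d11 = 51
d12 = 11/5
endpoint = (-3683/10, 199/2)

Apply edit: d2 := 19
  d5 = d3*5 = 35/2
  d6 = d4 + d1 + d3*4 = 51/2
  d7 = d2*4 = 76
  d8 = d2 - d7/4 - d3*5 = -35/2
  d9 = d7*4 - d3*2 + d6 = 645/2
  d10 = d4/4 = 19/8
  d11 = d6*2 = 51
  d12 = d7/5 + d1*3 - d2 = 11/5
Walk from origin (0, 0):
  seg 1: left by d6 = 51/2 → (-51/2, 0)
  seg 2: left by d9 = 645/2 → (-348, 0)
  seg 3: up by d6 = 51/2 → (-348, 51/2)
  seg 4: up by d7 = 76 → (-348, 203/2)
  seg 5: right by d12 = 11/5 → (-1729/5, 203/2)
  seg 6: left by d2 = 19 → (-1824/5, 203/2)
  seg 7: down by d1 = 2 → (-1824/5, 199/2)
  seg 8: left by d3 = 7/2 → (-3683/10, 199/2)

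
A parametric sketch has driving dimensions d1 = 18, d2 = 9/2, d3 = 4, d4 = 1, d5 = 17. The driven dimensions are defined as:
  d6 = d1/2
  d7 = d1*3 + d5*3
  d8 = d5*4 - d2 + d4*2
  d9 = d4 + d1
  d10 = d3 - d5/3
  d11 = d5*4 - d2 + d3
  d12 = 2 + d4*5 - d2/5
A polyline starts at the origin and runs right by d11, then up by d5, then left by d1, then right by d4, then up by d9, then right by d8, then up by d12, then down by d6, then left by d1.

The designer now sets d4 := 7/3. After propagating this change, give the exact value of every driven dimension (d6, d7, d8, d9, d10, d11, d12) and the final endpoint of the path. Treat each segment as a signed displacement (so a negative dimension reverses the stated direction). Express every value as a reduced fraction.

d6 = 9
d7 = 105
d8 = 409/6
d9 = 61/3
d10 = -5/3
d11 = 135/2
d12 = 383/30
endpoint = (102, 411/10)

Apply edit: d4 := 7/3
  d6 = d1/2 = 9
  d7 = d1*3 + d5*3 = 105
  d8 = d5*4 - d2 + d4*2 = 409/6
  d9 = d4 + d1 = 61/3
  d10 = d3 - d5/3 = -5/3
  d11 = d5*4 - d2 + d3 = 135/2
  d12 = 2 + d4*5 - d2/5 = 383/30
Walk from origin (0, 0):
  seg 1: right by d11 = 135/2 → (135/2, 0)
  seg 2: up by d5 = 17 → (135/2, 17)
  seg 3: left by d1 = 18 → (99/2, 17)
  seg 4: right by d4 = 7/3 → (311/6, 17)
  seg 5: up by d9 = 61/3 → (311/6, 112/3)
  seg 6: right by d8 = 409/6 → (120, 112/3)
  seg 7: up by d12 = 383/30 → (120, 501/10)
  seg 8: down by d6 = 9 → (120, 411/10)
  seg 9: left by d1 = 18 → (102, 411/10)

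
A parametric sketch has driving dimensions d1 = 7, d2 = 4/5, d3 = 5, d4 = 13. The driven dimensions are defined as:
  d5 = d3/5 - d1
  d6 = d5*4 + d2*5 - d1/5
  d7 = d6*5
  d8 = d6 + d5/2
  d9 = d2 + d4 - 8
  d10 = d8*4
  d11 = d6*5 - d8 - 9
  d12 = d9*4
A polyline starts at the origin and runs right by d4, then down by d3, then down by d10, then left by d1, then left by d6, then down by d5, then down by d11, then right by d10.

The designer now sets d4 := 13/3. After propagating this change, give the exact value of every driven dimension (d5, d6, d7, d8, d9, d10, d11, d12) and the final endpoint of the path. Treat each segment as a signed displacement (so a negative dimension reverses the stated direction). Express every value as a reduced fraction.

Apply edit: d4 := 13/3
  d5 = d3/5 - d1 = -6
  d6 = d5*4 + d2*5 - d1/5 = -107/5
  d7 = d6*5 = -107
  d8 = d6 + d5/2 = -122/5
  d9 = d2 + d4 - 8 = -43/15
  d10 = d8*4 = -488/5
  d11 = d6*5 - d8 - 9 = -458/5
  d12 = d9*4 = -172/15
Walk from origin (0, 0):
  seg 1: right by d4 = 13/3 → (13/3, 0)
  seg 2: down by d3 = 5 → (13/3, -5)
  seg 3: down by d10 = -488/5 → (13/3, 463/5)
  seg 4: left by d1 = 7 → (-8/3, 463/5)
  seg 5: left by d6 = -107/5 → (281/15, 463/5)
  seg 6: down by d5 = -6 → (281/15, 493/5)
  seg 7: down by d11 = -458/5 → (281/15, 951/5)
  seg 8: right by d10 = -488/5 → (-1183/15, 951/5)

d5 = -6
d6 = -107/5
d7 = -107
d8 = -122/5
d9 = -43/15
d10 = -488/5
d11 = -458/5
d12 = -172/15
endpoint = (-1183/15, 951/5)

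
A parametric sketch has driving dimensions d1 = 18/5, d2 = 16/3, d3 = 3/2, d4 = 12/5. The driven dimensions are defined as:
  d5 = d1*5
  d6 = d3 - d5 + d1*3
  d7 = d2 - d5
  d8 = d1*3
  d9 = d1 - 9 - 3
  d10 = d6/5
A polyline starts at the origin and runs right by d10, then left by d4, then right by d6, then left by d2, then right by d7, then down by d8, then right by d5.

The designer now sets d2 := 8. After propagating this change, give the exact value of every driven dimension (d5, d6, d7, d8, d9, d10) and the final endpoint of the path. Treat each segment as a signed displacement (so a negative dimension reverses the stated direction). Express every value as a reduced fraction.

Apply edit: d2 := 8
  d5 = d1*5 = 18
  d6 = d3 - d5 + d1*3 = -57/10
  d7 = d2 - d5 = -10
  d8 = d1*3 = 54/5
  d9 = d1 - 9 - 3 = -42/5
  d10 = d6/5 = -57/50
Walk from origin (0, 0):
  seg 1: right by d10 = -57/50 → (-57/50, 0)
  seg 2: left by d4 = 12/5 → (-177/50, 0)
  seg 3: right by d6 = -57/10 → (-231/25, 0)
  seg 4: left by d2 = 8 → (-431/25, 0)
  seg 5: right by d7 = -10 → (-681/25, 0)
  seg 6: down by d8 = 54/5 → (-681/25, -54/5)
  seg 7: right by d5 = 18 → (-231/25, -54/5)

d5 = 18
d6 = -57/10
d7 = -10
d8 = 54/5
d9 = -42/5
d10 = -57/50
endpoint = (-231/25, -54/5)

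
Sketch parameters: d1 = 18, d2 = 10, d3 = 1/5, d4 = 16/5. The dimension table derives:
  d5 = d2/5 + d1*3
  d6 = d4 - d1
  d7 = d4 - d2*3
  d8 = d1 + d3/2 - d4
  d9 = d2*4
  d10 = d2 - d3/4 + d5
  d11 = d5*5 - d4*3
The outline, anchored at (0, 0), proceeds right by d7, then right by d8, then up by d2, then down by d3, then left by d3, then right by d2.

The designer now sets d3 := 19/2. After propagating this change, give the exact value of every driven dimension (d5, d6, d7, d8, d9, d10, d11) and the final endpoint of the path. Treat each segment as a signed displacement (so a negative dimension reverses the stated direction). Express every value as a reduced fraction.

d5 = 56
d6 = -74/5
d7 = -134/5
d8 = 391/20
d9 = 40
d10 = 509/8
d11 = 1352/5
endpoint = (-27/4, 1/2)

Apply edit: d3 := 19/2
  d5 = d2/5 + d1*3 = 56
  d6 = d4 - d1 = -74/5
  d7 = d4 - d2*3 = -134/5
  d8 = d1 + d3/2 - d4 = 391/20
  d9 = d2*4 = 40
  d10 = d2 - d3/4 + d5 = 509/8
  d11 = d5*5 - d4*3 = 1352/5
Walk from origin (0, 0):
  seg 1: right by d7 = -134/5 → (-134/5, 0)
  seg 2: right by d8 = 391/20 → (-29/4, 0)
  seg 3: up by d2 = 10 → (-29/4, 10)
  seg 4: down by d3 = 19/2 → (-29/4, 1/2)
  seg 5: left by d3 = 19/2 → (-67/4, 1/2)
  seg 6: right by d2 = 10 → (-27/4, 1/2)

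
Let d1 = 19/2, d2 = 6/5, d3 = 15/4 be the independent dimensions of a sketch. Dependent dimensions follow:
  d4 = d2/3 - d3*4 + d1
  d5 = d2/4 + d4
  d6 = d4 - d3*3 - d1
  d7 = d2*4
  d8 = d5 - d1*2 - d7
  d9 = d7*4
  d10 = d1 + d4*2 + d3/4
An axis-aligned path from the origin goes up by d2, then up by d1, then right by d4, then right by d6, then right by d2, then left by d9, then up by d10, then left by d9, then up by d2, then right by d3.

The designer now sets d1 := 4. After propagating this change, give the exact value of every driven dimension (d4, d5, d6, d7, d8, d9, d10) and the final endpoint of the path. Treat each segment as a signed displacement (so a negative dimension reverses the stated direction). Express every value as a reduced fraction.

d4 = -53/5
d5 = -103/10
d6 = -517/20
d7 = 24/5
d8 = -231/10
d9 = 96/5
d10 = -1301/80
endpoint = (-699/10, -789/80)

Apply edit: d1 := 4
  d4 = d2/3 - d3*4 + d1 = -53/5
  d5 = d2/4 + d4 = -103/10
  d6 = d4 - d3*3 - d1 = -517/20
  d7 = d2*4 = 24/5
  d8 = d5 - d1*2 - d7 = -231/10
  d9 = d7*4 = 96/5
  d10 = d1 + d4*2 + d3/4 = -1301/80
Walk from origin (0, 0):
  seg 1: up by d2 = 6/5 → (0, 6/5)
  seg 2: up by d1 = 4 → (0, 26/5)
  seg 3: right by d4 = -53/5 → (-53/5, 26/5)
  seg 4: right by d6 = -517/20 → (-729/20, 26/5)
  seg 5: right by d2 = 6/5 → (-141/4, 26/5)
  seg 6: left by d9 = 96/5 → (-1089/20, 26/5)
  seg 7: up by d10 = -1301/80 → (-1089/20, -177/16)
  seg 8: left by d9 = 96/5 → (-1473/20, -177/16)
  seg 9: up by d2 = 6/5 → (-1473/20, -789/80)
  seg 10: right by d3 = 15/4 → (-699/10, -789/80)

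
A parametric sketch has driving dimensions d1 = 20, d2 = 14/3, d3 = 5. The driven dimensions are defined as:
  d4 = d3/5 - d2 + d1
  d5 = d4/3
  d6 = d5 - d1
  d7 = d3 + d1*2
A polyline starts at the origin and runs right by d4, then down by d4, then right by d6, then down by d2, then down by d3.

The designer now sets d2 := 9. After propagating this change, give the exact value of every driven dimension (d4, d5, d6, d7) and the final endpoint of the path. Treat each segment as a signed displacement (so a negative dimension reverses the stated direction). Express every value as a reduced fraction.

d4 = 12
d5 = 4
d6 = -16
d7 = 45
endpoint = (-4, -26)

Apply edit: d2 := 9
  d4 = d3/5 - d2 + d1 = 12
  d5 = d4/3 = 4
  d6 = d5 - d1 = -16
  d7 = d3 + d1*2 = 45
Walk from origin (0, 0):
  seg 1: right by d4 = 12 → (12, 0)
  seg 2: down by d4 = 12 → (12, -12)
  seg 3: right by d6 = -16 → (-4, -12)
  seg 4: down by d2 = 9 → (-4, -21)
  seg 5: down by d3 = 5 → (-4, -26)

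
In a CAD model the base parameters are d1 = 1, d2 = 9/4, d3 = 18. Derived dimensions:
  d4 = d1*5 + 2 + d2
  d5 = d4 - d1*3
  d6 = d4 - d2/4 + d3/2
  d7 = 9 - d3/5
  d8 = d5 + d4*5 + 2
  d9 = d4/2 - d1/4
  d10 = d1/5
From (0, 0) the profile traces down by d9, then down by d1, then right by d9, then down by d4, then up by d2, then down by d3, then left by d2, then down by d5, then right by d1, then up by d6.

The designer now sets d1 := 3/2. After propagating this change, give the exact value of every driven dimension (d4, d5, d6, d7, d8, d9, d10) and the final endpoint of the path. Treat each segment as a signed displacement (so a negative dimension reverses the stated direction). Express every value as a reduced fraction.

Apply edit: d1 := 3/2
  d4 = d1*5 + 2 + d2 = 47/4
  d5 = d4 - d1*3 = 29/4
  d6 = d4 - d2/4 + d3/2 = 323/16
  d7 = 9 - d3/5 = 27/5
  d8 = d5 + d4*5 + 2 = 68
  d9 = d4/2 - d1/4 = 11/2
  d10 = d1/5 = 3/10
Walk from origin (0, 0):
  seg 1: down by d9 = 11/2 → (0, -11/2)
  seg 2: down by d1 = 3/2 → (0, -7)
  seg 3: right by d9 = 11/2 → (11/2, -7)
  seg 4: down by d4 = 47/4 → (11/2, -75/4)
  seg 5: up by d2 = 9/4 → (11/2, -33/2)
  seg 6: down by d3 = 18 → (11/2, -69/2)
  seg 7: left by d2 = 9/4 → (13/4, -69/2)
  seg 8: down by d5 = 29/4 → (13/4, -167/4)
  seg 9: right by d1 = 3/2 → (19/4, -167/4)
  seg 10: up by d6 = 323/16 → (19/4, -345/16)

d4 = 47/4
d5 = 29/4
d6 = 323/16
d7 = 27/5
d8 = 68
d9 = 11/2
d10 = 3/10
endpoint = (19/4, -345/16)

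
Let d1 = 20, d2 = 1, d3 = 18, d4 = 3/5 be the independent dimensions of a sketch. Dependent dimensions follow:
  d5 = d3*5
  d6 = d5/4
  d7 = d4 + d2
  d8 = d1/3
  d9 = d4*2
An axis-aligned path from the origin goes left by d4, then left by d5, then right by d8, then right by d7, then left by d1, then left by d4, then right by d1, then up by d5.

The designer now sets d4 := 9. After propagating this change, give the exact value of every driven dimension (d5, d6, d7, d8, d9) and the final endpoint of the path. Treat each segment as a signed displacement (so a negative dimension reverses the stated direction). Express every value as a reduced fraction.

d5 = 90
d6 = 45/2
d7 = 10
d8 = 20/3
d9 = 18
endpoint = (-274/3, 90)

Apply edit: d4 := 9
  d5 = d3*5 = 90
  d6 = d5/4 = 45/2
  d7 = d4 + d2 = 10
  d8 = d1/3 = 20/3
  d9 = d4*2 = 18
Walk from origin (0, 0):
  seg 1: left by d4 = 9 → (-9, 0)
  seg 2: left by d5 = 90 → (-99, 0)
  seg 3: right by d8 = 20/3 → (-277/3, 0)
  seg 4: right by d7 = 10 → (-247/3, 0)
  seg 5: left by d1 = 20 → (-307/3, 0)
  seg 6: left by d4 = 9 → (-334/3, 0)
  seg 7: right by d1 = 20 → (-274/3, 0)
  seg 8: up by d5 = 90 → (-274/3, 90)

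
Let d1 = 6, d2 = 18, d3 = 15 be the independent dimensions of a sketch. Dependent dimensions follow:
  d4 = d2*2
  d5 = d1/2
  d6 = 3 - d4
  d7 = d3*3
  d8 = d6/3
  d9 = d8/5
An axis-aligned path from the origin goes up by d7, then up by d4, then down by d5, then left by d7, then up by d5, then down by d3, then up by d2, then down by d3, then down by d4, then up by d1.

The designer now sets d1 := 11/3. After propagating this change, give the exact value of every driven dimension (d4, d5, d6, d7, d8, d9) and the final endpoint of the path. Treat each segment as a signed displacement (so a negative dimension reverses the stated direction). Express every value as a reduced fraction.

d4 = 36
d5 = 11/6
d6 = -33
d7 = 45
d8 = -11
d9 = -11/5
endpoint = (-45, 110/3)

Apply edit: d1 := 11/3
  d4 = d2*2 = 36
  d5 = d1/2 = 11/6
  d6 = 3 - d4 = -33
  d7 = d3*3 = 45
  d8 = d6/3 = -11
  d9 = d8/5 = -11/5
Walk from origin (0, 0):
  seg 1: up by d7 = 45 → (0, 45)
  seg 2: up by d4 = 36 → (0, 81)
  seg 3: down by d5 = 11/6 → (0, 475/6)
  seg 4: left by d7 = 45 → (-45, 475/6)
  seg 5: up by d5 = 11/6 → (-45, 81)
  seg 6: down by d3 = 15 → (-45, 66)
  seg 7: up by d2 = 18 → (-45, 84)
  seg 8: down by d3 = 15 → (-45, 69)
  seg 9: down by d4 = 36 → (-45, 33)
  seg 10: up by d1 = 11/3 → (-45, 110/3)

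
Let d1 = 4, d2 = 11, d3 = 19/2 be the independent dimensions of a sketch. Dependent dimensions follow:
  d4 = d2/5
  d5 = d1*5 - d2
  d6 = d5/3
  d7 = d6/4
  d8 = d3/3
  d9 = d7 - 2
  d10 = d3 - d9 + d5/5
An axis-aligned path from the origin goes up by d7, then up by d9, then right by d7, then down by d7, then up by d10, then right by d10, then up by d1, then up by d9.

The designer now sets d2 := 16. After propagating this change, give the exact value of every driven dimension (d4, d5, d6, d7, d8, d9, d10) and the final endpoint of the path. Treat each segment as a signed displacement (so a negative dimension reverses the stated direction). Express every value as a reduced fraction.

d4 = 16/5
d5 = 4
d6 = 4/3
d7 = 1/3
d8 = 19/6
d9 = -5/3
d10 = 359/30
endpoint = (123/10, 379/30)

Apply edit: d2 := 16
  d4 = d2/5 = 16/5
  d5 = d1*5 - d2 = 4
  d6 = d5/3 = 4/3
  d7 = d6/4 = 1/3
  d8 = d3/3 = 19/6
  d9 = d7 - 2 = -5/3
  d10 = d3 - d9 + d5/5 = 359/30
Walk from origin (0, 0):
  seg 1: up by d7 = 1/3 → (0, 1/3)
  seg 2: up by d9 = -5/3 → (0, -4/3)
  seg 3: right by d7 = 1/3 → (1/3, -4/3)
  seg 4: down by d7 = 1/3 → (1/3, -5/3)
  seg 5: up by d10 = 359/30 → (1/3, 103/10)
  seg 6: right by d10 = 359/30 → (123/10, 103/10)
  seg 7: up by d1 = 4 → (123/10, 143/10)
  seg 8: up by d9 = -5/3 → (123/10, 379/30)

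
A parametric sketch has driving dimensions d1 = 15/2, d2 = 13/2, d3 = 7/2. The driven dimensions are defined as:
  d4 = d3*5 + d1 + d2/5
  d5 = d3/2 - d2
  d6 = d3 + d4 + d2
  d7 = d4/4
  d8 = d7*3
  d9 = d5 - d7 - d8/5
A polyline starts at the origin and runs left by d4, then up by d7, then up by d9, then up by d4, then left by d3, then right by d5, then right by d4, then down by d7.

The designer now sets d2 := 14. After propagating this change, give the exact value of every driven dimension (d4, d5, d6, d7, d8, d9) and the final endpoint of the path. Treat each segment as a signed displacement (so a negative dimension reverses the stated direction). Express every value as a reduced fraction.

Apply edit: d2 := 14
  d4 = d3*5 + d1 + d2/5 = 139/5
  d5 = d3/2 - d2 = -49/4
  d6 = d3 + d4 + d2 = 453/10
  d7 = d4/4 = 139/20
  d8 = d7*3 = 417/20
  d9 = d5 - d7 - d8/5 = -2337/100
Walk from origin (0, 0):
  seg 1: left by d4 = 139/5 → (-139/5, 0)
  seg 2: up by d7 = 139/20 → (-139/5, 139/20)
  seg 3: up by d9 = -2337/100 → (-139/5, -821/50)
  seg 4: up by d4 = 139/5 → (-139/5, 569/50)
  seg 5: left by d3 = 7/2 → (-313/10, 569/50)
  seg 6: right by d5 = -49/4 → (-871/20, 569/50)
  seg 7: right by d4 = 139/5 → (-63/4, 569/50)
  seg 8: down by d7 = 139/20 → (-63/4, 443/100)

d4 = 139/5
d5 = -49/4
d6 = 453/10
d7 = 139/20
d8 = 417/20
d9 = -2337/100
endpoint = (-63/4, 443/100)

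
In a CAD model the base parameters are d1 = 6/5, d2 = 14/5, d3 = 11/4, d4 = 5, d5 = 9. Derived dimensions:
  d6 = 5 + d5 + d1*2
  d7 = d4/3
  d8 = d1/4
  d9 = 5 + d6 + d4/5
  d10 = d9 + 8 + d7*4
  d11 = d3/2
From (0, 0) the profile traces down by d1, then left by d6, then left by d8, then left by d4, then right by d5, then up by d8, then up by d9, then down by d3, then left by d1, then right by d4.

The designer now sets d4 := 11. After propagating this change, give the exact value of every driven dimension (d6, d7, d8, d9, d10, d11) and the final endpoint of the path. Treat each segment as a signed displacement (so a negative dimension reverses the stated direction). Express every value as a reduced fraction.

d6 = 82/5
d7 = 11/3
d8 = 3/10
d9 = 118/5
d10 = 694/15
d11 = 11/8
endpoint = (-89/10, 399/20)

Apply edit: d4 := 11
  d6 = 5 + d5 + d1*2 = 82/5
  d7 = d4/3 = 11/3
  d8 = d1/4 = 3/10
  d9 = 5 + d6 + d4/5 = 118/5
  d10 = d9 + 8 + d7*4 = 694/15
  d11 = d3/2 = 11/8
Walk from origin (0, 0):
  seg 1: down by d1 = 6/5 → (0, -6/5)
  seg 2: left by d6 = 82/5 → (-82/5, -6/5)
  seg 3: left by d8 = 3/10 → (-167/10, -6/5)
  seg 4: left by d4 = 11 → (-277/10, -6/5)
  seg 5: right by d5 = 9 → (-187/10, -6/5)
  seg 6: up by d8 = 3/10 → (-187/10, -9/10)
  seg 7: up by d9 = 118/5 → (-187/10, 227/10)
  seg 8: down by d3 = 11/4 → (-187/10, 399/20)
  seg 9: left by d1 = 6/5 → (-199/10, 399/20)
  seg 10: right by d4 = 11 → (-89/10, 399/20)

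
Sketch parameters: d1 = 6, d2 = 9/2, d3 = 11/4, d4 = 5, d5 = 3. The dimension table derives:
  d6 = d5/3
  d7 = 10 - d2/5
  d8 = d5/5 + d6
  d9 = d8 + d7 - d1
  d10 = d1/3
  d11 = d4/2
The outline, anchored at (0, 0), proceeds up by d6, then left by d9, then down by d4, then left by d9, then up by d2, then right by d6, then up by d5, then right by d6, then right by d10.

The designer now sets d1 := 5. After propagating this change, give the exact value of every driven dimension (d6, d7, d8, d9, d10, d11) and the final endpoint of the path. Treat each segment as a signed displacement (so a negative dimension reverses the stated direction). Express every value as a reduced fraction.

Apply edit: d1 := 5
  d6 = d5/3 = 1
  d7 = 10 - d2/5 = 91/10
  d8 = d5/5 + d6 = 8/5
  d9 = d8 + d7 - d1 = 57/10
  d10 = d1/3 = 5/3
  d11 = d4/2 = 5/2
Walk from origin (0, 0):
  seg 1: up by d6 = 1 → (0, 1)
  seg 2: left by d9 = 57/10 → (-57/10, 1)
  seg 3: down by d4 = 5 → (-57/10, -4)
  seg 4: left by d9 = 57/10 → (-57/5, -4)
  seg 5: up by d2 = 9/2 → (-57/5, 1/2)
  seg 6: right by d6 = 1 → (-52/5, 1/2)
  seg 7: up by d5 = 3 → (-52/5, 7/2)
  seg 8: right by d6 = 1 → (-47/5, 7/2)
  seg 9: right by d10 = 5/3 → (-116/15, 7/2)

d6 = 1
d7 = 91/10
d8 = 8/5
d9 = 57/10
d10 = 5/3
d11 = 5/2
endpoint = (-116/15, 7/2)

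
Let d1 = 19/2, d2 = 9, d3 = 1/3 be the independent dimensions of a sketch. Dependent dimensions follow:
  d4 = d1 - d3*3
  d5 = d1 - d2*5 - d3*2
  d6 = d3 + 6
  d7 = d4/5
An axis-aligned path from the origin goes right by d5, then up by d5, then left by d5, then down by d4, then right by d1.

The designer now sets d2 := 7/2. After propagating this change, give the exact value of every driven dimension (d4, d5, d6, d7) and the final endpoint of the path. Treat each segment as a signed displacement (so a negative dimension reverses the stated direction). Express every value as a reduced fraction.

d4 = 17/2
d5 = -26/3
d6 = 19/3
d7 = 17/10
endpoint = (19/2, -103/6)

Apply edit: d2 := 7/2
  d4 = d1 - d3*3 = 17/2
  d5 = d1 - d2*5 - d3*2 = -26/3
  d6 = d3 + 6 = 19/3
  d7 = d4/5 = 17/10
Walk from origin (0, 0):
  seg 1: right by d5 = -26/3 → (-26/3, 0)
  seg 2: up by d5 = -26/3 → (-26/3, -26/3)
  seg 3: left by d5 = -26/3 → (0, -26/3)
  seg 4: down by d4 = 17/2 → (0, -103/6)
  seg 5: right by d1 = 19/2 → (19/2, -103/6)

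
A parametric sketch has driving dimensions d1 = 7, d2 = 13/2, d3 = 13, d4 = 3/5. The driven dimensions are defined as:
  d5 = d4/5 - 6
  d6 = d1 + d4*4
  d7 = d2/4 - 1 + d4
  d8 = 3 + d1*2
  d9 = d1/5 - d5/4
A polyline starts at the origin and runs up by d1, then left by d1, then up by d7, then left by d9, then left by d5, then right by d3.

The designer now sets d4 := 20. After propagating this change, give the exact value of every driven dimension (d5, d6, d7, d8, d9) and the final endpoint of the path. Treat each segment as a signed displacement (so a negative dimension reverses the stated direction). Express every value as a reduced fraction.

d5 = -2
d6 = 87
d7 = 165/8
d8 = 17
d9 = 19/10
endpoint = (61/10, 221/8)

Apply edit: d4 := 20
  d5 = d4/5 - 6 = -2
  d6 = d1 + d4*4 = 87
  d7 = d2/4 - 1 + d4 = 165/8
  d8 = 3 + d1*2 = 17
  d9 = d1/5 - d5/4 = 19/10
Walk from origin (0, 0):
  seg 1: up by d1 = 7 → (0, 7)
  seg 2: left by d1 = 7 → (-7, 7)
  seg 3: up by d7 = 165/8 → (-7, 221/8)
  seg 4: left by d9 = 19/10 → (-89/10, 221/8)
  seg 5: left by d5 = -2 → (-69/10, 221/8)
  seg 6: right by d3 = 13 → (61/10, 221/8)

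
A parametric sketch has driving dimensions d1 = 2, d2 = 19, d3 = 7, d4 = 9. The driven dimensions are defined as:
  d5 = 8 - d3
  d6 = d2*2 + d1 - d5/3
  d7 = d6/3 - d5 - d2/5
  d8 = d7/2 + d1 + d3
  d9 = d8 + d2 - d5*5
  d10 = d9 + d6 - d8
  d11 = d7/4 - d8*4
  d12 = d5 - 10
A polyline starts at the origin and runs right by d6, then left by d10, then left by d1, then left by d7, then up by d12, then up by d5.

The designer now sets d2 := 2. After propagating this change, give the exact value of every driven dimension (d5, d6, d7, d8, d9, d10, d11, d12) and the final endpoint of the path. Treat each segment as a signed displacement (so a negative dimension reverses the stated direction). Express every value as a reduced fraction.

d5 = 1
d6 = 17/3
d7 = 22/45
d8 = 416/45
d9 = 281/45
d10 = 8/3
d11 = -3317/90
d12 = -9
endpoint = (23/45, -8)

Apply edit: d2 := 2
  d5 = 8 - d3 = 1
  d6 = d2*2 + d1 - d5/3 = 17/3
  d7 = d6/3 - d5 - d2/5 = 22/45
  d8 = d7/2 + d1 + d3 = 416/45
  d9 = d8 + d2 - d5*5 = 281/45
  d10 = d9 + d6 - d8 = 8/3
  d11 = d7/4 - d8*4 = -3317/90
  d12 = d5 - 10 = -9
Walk from origin (0, 0):
  seg 1: right by d6 = 17/3 → (17/3, 0)
  seg 2: left by d10 = 8/3 → (3, 0)
  seg 3: left by d1 = 2 → (1, 0)
  seg 4: left by d7 = 22/45 → (23/45, 0)
  seg 5: up by d12 = -9 → (23/45, -9)
  seg 6: up by d5 = 1 → (23/45, -8)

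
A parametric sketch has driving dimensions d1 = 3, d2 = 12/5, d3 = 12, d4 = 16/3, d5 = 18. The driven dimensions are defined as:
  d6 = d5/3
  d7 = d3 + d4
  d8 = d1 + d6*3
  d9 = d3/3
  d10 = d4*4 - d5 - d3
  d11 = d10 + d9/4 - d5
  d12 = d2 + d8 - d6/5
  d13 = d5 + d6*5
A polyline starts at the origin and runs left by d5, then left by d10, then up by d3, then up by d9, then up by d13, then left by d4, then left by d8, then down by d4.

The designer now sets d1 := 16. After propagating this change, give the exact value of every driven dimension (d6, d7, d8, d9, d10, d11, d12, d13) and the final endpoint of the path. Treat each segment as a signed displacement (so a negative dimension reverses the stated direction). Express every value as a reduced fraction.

Apply edit: d1 := 16
  d6 = d5/3 = 6
  d7 = d3 + d4 = 52/3
  d8 = d1 + d6*3 = 34
  d9 = d3/3 = 4
  d10 = d4*4 - d5 - d3 = -26/3
  d11 = d10 + d9/4 - d5 = -77/3
  d12 = d2 + d8 - d6/5 = 176/5
  d13 = d5 + d6*5 = 48
Walk from origin (0, 0):
  seg 1: left by d5 = 18 → (-18, 0)
  seg 2: left by d10 = -26/3 → (-28/3, 0)
  seg 3: up by d3 = 12 → (-28/3, 12)
  seg 4: up by d9 = 4 → (-28/3, 16)
  seg 5: up by d13 = 48 → (-28/3, 64)
  seg 6: left by d4 = 16/3 → (-44/3, 64)
  seg 7: left by d8 = 34 → (-146/3, 64)
  seg 8: down by d4 = 16/3 → (-146/3, 176/3)

d6 = 6
d7 = 52/3
d8 = 34
d9 = 4
d10 = -26/3
d11 = -77/3
d12 = 176/5
d13 = 48
endpoint = (-146/3, 176/3)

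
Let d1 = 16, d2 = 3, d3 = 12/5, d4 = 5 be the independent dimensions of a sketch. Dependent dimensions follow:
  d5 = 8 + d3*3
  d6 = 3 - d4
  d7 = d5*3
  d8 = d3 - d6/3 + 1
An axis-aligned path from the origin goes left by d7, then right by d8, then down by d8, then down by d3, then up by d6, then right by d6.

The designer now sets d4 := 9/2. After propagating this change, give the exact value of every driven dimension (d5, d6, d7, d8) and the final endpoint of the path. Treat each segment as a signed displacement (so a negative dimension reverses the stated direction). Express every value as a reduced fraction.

d5 = 76/5
d6 = -3/2
d7 = 228/5
d8 = 39/10
endpoint = (-216/5, -39/5)

Apply edit: d4 := 9/2
  d5 = 8 + d3*3 = 76/5
  d6 = 3 - d4 = -3/2
  d7 = d5*3 = 228/5
  d8 = d3 - d6/3 + 1 = 39/10
Walk from origin (0, 0):
  seg 1: left by d7 = 228/5 → (-228/5, 0)
  seg 2: right by d8 = 39/10 → (-417/10, 0)
  seg 3: down by d8 = 39/10 → (-417/10, -39/10)
  seg 4: down by d3 = 12/5 → (-417/10, -63/10)
  seg 5: up by d6 = -3/2 → (-417/10, -39/5)
  seg 6: right by d6 = -3/2 → (-216/5, -39/5)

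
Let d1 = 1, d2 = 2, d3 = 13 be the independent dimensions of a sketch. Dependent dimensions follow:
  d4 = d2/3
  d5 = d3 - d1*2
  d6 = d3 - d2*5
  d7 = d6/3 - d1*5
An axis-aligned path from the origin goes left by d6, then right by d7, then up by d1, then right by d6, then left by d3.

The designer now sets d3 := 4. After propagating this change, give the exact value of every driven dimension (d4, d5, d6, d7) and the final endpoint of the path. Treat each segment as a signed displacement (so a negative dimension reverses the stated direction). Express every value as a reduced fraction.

Apply edit: d3 := 4
  d4 = d2/3 = 2/3
  d5 = d3 - d1*2 = 2
  d6 = d3 - d2*5 = -6
  d7 = d6/3 - d1*5 = -7
Walk from origin (0, 0):
  seg 1: left by d6 = -6 → (6, 0)
  seg 2: right by d7 = -7 → (-1, 0)
  seg 3: up by d1 = 1 → (-1, 1)
  seg 4: right by d6 = -6 → (-7, 1)
  seg 5: left by d3 = 4 → (-11, 1)

d4 = 2/3
d5 = 2
d6 = -6
d7 = -7
endpoint = (-11, 1)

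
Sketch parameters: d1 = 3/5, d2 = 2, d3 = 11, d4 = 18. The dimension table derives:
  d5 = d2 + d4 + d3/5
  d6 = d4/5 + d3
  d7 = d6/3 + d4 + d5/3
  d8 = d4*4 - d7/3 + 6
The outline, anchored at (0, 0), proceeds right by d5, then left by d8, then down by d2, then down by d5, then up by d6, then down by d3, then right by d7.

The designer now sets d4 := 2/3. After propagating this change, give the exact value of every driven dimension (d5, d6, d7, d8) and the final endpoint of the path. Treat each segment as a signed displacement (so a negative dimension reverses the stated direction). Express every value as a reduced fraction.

d5 = 73/15
d6 = 167/15
d7 = 6
d8 = 20/3
endpoint = (21/5, -101/15)

Apply edit: d4 := 2/3
  d5 = d2 + d4 + d3/5 = 73/15
  d6 = d4/5 + d3 = 167/15
  d7 = d6/3 + d4 + d5/3 = 6
  d8 = d4*4 - d7/3 + 6 = 20/3
Walk from origin (0, 0):
  seg 1: right by d5 = 73/15 → (73/15, 0)
  seg 2: left by d8 = 20/3 → (-9/5, 0)
  seg 3: down by d2 = 2 → (-9/5, -2)
  seg 4: down by d5 = 73/15 → (-9/5, -103/15)
  seg 5: up by d6 = 167/15 → (-9/5, 64/15)
  seg 6: down by d3 = 11 → (-9/5, -101/15)
  seg 7: right by d7 = 6 → (21/5, -101/15)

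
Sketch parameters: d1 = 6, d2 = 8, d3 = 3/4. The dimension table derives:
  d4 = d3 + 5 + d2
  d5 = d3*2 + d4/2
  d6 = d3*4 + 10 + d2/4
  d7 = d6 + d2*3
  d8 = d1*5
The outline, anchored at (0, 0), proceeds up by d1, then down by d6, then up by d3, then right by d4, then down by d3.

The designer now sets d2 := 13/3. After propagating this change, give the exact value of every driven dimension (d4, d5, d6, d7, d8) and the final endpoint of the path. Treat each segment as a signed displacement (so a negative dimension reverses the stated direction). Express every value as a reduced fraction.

Apply edit: d2 := 13/3
  d4 = d3 + 5 + d2 = 121/12
  d5 = d3*2 + d4/2 = 157/24
  d6 = d3*4 + 10 + d2/4 = 169/12
  d7 = d6 + d2*3 = 325/12
  d8 = d1*5 = 30
Walk from origin (0, 0):
  seg 1: up by d1 = 6 → (0, 6)
  seg 2: down by d6 = 169/12 → (0, -97/12)
  seg 3: up by d3 = 3/4 → (0, -22/3)
  seg 4: right by d4 = 121/12 → (121/12, -22/3)
  seg 5: down by d3 = 3/4 → (121/12, -97/12)

d4 = 121/12
d5 = 157/24
d6 = 169/12
d7 = 325/12
d8 = 30
endpoint = (121/12, -97/12)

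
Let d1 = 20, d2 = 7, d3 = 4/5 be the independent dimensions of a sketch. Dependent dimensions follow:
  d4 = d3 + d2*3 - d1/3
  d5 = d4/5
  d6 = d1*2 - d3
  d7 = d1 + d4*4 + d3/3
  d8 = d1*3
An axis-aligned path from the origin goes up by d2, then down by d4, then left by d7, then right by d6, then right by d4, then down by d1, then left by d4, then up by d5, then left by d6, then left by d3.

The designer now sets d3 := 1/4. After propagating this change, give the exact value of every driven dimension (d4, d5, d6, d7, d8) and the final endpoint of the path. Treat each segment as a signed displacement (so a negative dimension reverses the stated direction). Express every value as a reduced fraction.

Apply edit: d3 := 1/4
  d4 = d3 + d2*3 - d1/3 = 175/12
  d5 = d4/5 = 35/12
  d6 = d1*2 - d3 = 159/4
  d7 = d1 + d4*4 + d3/3 = 941/12
  d8 = d1*3 = 60
Walk from origin (0, 0):
  seg 1: up by d2 = 7 → (0, 7)
  seg 2: down by d4 = 175/12 → (0, -91/12)
  seg 3: left by d7 = 941/12 → (-941/12, -91/12)
  seg 4: right by d6 = 159/4 → (-116/3, -91/12)
  seg 5: right by d4 = 175/12 → (-289/12, -91/12)
  seg 6: down by d1 = 20 → (-289/12, -331/12)
  seg 7: left by d4 = 175/12 → (-116/3, -331/12)
  seg 8: up by d5 = 35/12 → (-116/3, -74/3)
  seg 9: left by d6 = 159/4 → (-941/12, -74/3)
  seg 10: left by d3 = 1/4 → (-236/3, -74/3)

d4 = 175/12
d5 = 35/12
d6 = 159/4
d7 = 941/12
d8 = 60
endpoint = (-236/3, -74/3)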